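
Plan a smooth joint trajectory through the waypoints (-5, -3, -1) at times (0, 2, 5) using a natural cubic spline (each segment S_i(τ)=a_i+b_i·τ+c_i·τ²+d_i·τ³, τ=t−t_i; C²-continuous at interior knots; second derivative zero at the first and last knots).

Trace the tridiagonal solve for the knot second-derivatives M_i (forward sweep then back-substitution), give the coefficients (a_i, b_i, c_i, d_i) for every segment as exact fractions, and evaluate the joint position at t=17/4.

Δ: Δ0=1, Δ1=2/3
row 1: diag=10, rhs=-2; c'=3/10, d'=-1/5
back: M1=-1/5
M: M0=0, M1=-1/5, M2=0
seg 0: a=-5, c=M0/2=0, d=(M1−M0)/(6·2)=-1/60, b=Δ0−h0·(2M0+M1)/6=16/15
seg 1: a=-3, c=M1/2=-1/10, d=(M2−M1)/(6·3)=1/90, b=Δ1−h1·(2M1+M2)/6=13/15
t_q=17/4 → seg 1, τ=9/4; S=-3+13/15·τ+-1/10·τ²+1/90·τ³=-183/128

  seg 0: a=-5 b=16/15 c=0 d=-1/60
  seg 1: a=-3 b=13/15 c=-1/10 d=1/90
S(17/4) = -183/128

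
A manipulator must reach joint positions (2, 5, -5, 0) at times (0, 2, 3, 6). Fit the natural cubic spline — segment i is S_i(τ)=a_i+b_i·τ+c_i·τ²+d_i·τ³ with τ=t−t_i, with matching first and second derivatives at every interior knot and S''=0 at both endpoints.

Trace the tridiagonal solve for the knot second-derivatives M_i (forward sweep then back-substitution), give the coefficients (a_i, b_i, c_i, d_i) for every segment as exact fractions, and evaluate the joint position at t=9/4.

Δ: Δ0=3/2, Δ1=-10, Δ2=5/3
row 1: diag=6, rhs=-69; c'=1/6, d'=-23/2
row 2: denom=8−1·1/6=47/6; d'=(70−1·-23/2)/(47/6)=489/47
back: M2=489/47
back: M1=-23/2−1/6·489/47=-622/47
M: M0=0, M1=-622/47, M2=489/47, M3=0
seg 0: a=2, c=M0/2=0, d=(M1−M0)/(6·2)=-311/282, b=Δ0−h0·(2M0+M1)/6=1667/282
seg 1: a=5, c=M1/2=-311/47, d=(M2−M1)/(6·1)=1111/282, b=Δ1−h1·(2M1+M2)/6=-2065/282
seg 2: a=-5, c=M2/2=489/94, d=(M3−M2)/(6·3)=-163/282, b=Δ2−h2·(2M2+M3)/6=-1232/141
t_q=9/4 → seg 1, τ=1/4; S=5+-2065/282·τ+-311/47·τ²+1111/282·τ³=16949/6016

  seg 0: a=2 b=1667/282 c=0 d=-311/282
  seg 1: a=5 b=-2065/282 c=-311/47 d=1111/282
  seg 2: a=-5 b=-1232/141 c=489/94 d=-163/282
S(9/4) = 16949/6016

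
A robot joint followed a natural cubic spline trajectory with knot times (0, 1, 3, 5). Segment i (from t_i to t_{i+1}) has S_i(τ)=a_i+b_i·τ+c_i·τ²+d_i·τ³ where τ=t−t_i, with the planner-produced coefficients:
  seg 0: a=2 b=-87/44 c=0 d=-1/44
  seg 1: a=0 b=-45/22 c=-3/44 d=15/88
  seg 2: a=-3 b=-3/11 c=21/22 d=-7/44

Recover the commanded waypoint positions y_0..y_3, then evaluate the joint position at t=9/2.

y_0 = S_0(0) = a_0 = 2
y_1 = S_1(0) = a_1 = 0
y_2 = S_2(0) = a_2 = -3
y_3 = S_2(2) = -1
t_q=9/2 is in segment 2 (τ=3/2); S_2(τ)=-633/352

y_0=2 y_1=0 y_2=-3 y_3=-1
S(9/2) = -633/352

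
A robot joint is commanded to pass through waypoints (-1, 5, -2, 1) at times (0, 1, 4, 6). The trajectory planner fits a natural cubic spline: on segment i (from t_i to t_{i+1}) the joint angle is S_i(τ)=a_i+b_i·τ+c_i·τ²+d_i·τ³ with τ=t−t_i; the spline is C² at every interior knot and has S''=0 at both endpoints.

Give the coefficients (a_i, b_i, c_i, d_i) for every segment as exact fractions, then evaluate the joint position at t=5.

Δ: Δ0=6, Δ1=-7/3, Δ2=3/2
row 1: diag=8, rhs=-50; c'=3/8, d'=-25/4
row 2: denom=10−3·3/8=71/8; d'=(23−3·-25/4)/(71/8)=334/71
back: M2=334/71
back: M1=-25/4−3/8·334/71=-569/71
M: M0=0, M1=-569/71, M2=334/71, M3=0
seg 0: a=-1, c=M0/2=0, d=(M1−M0)/(6·1)=-569/426, b=Δ0−h0·(2M0+M1)/6=3125/426
seg 1: a=5, c=M1/2=-569/142, d=(M2−M1)/(6·3)=301/426, b=Δ1−h1·(2M1+M2)/6=709/213
seg 2: a=-2, c=M2/2=167/71, d=(M3−M2)/(6·2)=-167/426, b=Δ2−h2·(2M2+M3)/6=-697/426
t_q=5 → seg 2, τ=1; S=-2+-697/426·τ+167/71·τ²+-167/426·τ³=-119/71

  seg 0: a=-1 b=3125/426 c=0 d=-569/426
  seg 1: a=5 b=709/213 c=-569/142 d=301/426
  seg 2: a=-2 b=-697/426 c=167/71 d=-167/426
S(5) = -119/71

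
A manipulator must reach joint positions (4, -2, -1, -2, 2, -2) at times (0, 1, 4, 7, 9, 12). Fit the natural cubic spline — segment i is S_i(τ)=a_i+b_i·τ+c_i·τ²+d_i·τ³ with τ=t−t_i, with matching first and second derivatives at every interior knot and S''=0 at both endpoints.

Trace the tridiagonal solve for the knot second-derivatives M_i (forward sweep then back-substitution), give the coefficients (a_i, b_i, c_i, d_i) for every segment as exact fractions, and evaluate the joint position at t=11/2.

  seg 0: a=4 b=-4415/636 c=0 d=599/636
  seg 1: a=-2 b=-1309/318 c=599/212 d=-2561/5724
  seg 2: a=-1 b=481/636 c=-191/159 d=533/1908
  seg 3: a=-2 b=347/318 c=835/636 d=-91/212
  seg 4: a=2 b=379/318 c=-803/636 d=803/5724
S(11/2) = -2757/1696

Δ: Δ0=-6, Δ1=1/3, Δ2=-1/3, Δ3=2, Δ4=-4/3
row 1: diag=8, rhs=38; c'=3/8, d'=19/4
row 2: denom=12−3·3/8=87/8; d'=(-4−3·19/4)/(87/8)=-146/87
row 3: denom=10−3·8/29=266/29; d'=(14−3·-146/87)/(266/29)=276/133
row 4: denom=10−2·29/133=1272/133; d'=(-20−2·276/133)/(1272/133)=-803/318
back: M4=-803/318
back: M3=276/133−29/133·-803/318=835/318
back: M2=-146/87−8/29·835/318=-382/159
back: M1=19/4−3/8·-382/159=599/106
M: M0=0, M1=599/106, M2=-382/159, M3=835/318, M4=-803/318, M5=0
seg 0: a=4, c=M0/2=0, d=(M1−M0)/(6·1)=599/636, b=Δ0−h0·(2M0+M1)/6=-4415/636
seg 1: a=-2, c=M1/2=599/212, d=(M2−M1)/(6·3)=-2561/5724, b=Δ1−h1·(2M1+M2)/6=-1309/318
seg 2: a=-1, c=M2/2=-191/159, d=(M3−M2)/(6·3)=533/1908, b=Δ2−h2·(2M2+M3)/6=481/636
seg 3: a=-2, c=M3/2=835/636, d=(M4−M3)/(6·2)=-91/212, b=Δ3−h3·(2M3+M4)/6=347/318
seg 4: a=2, c=M4/2=-803/636, d=(M5−M4)/(6·3)=803/5724, b=Δ4−h4·(2M4+M5)/6=379/318
t_q=11/2 → seg 2, τ=3/2; S=-1+481/636·τ+-191/159·τ²+533/1908·τ³=-2757/1696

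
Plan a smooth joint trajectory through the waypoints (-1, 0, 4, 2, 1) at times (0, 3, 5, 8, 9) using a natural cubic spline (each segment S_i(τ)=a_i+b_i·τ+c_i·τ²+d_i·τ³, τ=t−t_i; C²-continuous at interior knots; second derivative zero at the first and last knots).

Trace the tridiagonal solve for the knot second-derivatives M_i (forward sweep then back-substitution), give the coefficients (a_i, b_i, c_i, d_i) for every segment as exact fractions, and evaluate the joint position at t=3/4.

Δ: Δ0=1/3, Δ1=2, Δ2=-2/3, Δ3=-1
row 1: diag=10, rhs=10; c'=1/5, d'=1
row 2: denom=10−2·1/5=48/5; d'=(-16−2·1)/(48/5)=-15/8
row 3: denom=8−3·5/16=113/16; d'=(-2−3·-15/8)/(113/16)=58/113
back: M3=58/113
back: M2=-15/8−5/16·58/113=-230/113
back: M1=1−1/5·-230/113=159/113
M: M0=0, M1=159/113, M2=-230/113, M3=58/113, M4=0
seg 0: a=-1, c=M0/2=0, d=(M1−M0)/(6·3)=53/678, b=Δ0−h0·(2M0+M1)/6=-251/678
seg 1: a=0, c=M1/2=159/226, d=(M2−M1)/(6·2)=-389/1356, b=Δ1−h1·(2M1+M2)/6=590/339
seg 2: a=4, c=M2/2=-115/113, d=(M3−M2)/(6·3)=16/113, b=Δ2−h2·(2M2+M3)/6=377/339
seg 3: a=2, c=M3/2=29/113, d=(M4−M3)/(6·1)=-29/339, b=Δ3−h3·(2M3+M4)/6=-397/339
t_q=3/4 → seg 0, τ=3/4; S=-1+-251/678·τ+0·τ²+53/678·τ³=-18003/14464

  seg 0: a=-1 b=-251/678 c=0 d=53/678
  seg 1: a=0 b=590/339 c=159/226 d=-389/1356
  seg 2: a=4 b=377/339 c=-115/113 d=16/113
  seg 3: a=2 b=-397/339 c=29/113 d=-29/339
S(3/4) = -18003/14464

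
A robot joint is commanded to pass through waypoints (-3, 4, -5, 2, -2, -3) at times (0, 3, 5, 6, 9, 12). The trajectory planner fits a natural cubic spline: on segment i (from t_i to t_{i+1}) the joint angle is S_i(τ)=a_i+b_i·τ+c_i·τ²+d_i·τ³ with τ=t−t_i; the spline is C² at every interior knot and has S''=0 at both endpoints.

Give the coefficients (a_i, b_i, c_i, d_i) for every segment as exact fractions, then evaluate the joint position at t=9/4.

  seg 0: a=-3 b=2347/396 c=0 d=-1423/3564
  seg 1: a=4 b=-961/198 c=-1423/396 d=1493/792
  seg 2: a=-5 b=112/33 c=764/99 d=-37/9
  seg 3: a=2 b=643/99 c=-457/99 d=596/891
  seg 4: a=-2 b=-311/99 c=139/99 d=-139/891
S(9/4) = 16297/2816

Δ: Δ0=7/3, Δ1=-9/2, Δ2=7, Δ3=-4/3, Δ4=-1/3
row 1: diag=10, rhs=-41; c'=1/5, d'=-41/10
row 2: denom=6−2·1/5=28/5; d'=(69−2·-41/10)/(28/5)=193/14
row 3: denom=8−1·5/28=219/28; d'=(-50−1·193/14)/(219/28)=-1786/219
row 4: denom=12−3·28/73=792/73; d'=(6−3·-1786/219)/(792/73)=278/99
back: M4=278/99
back: M3=-1786/219−28/73·278/99=-914/99
back: M2=193/14−5/28·-914/99=1528/99
back: M1=-41/10−1/5·1528/99=-1423/198
M: M0=0, M1=-1423/198, M2=1528/99, M3=-914/99, M4=278/99, M5=0
seg 0: a=-3, c=M0/2=0, d=(M1−M0)/(6·3)=-1423/3564, b=Δ0−h0·(2M0+M1)/6=2347/396
seg 1: a=4, c=M1/2=-1423/396, d=(M2−M1)/(6·2)=1493/792, b=Δ1−h1·(2M1+M2)/6=-961/198
seg 2: a=-5, c=M2/2=764/99, d=(M3−M2)/(6·1)=-37/9, b=Δ2−h2·(2M2+M3)/6=112/33
seg 3: a=2, c=M3/2=-457/99, d=(M4−M3)/(6·3)=596/891, b=Δ3−h3·(2M3+M4)/6=643/99
seg 4: a=-2, c=M4/2=139/99, d=(M5−M4)/(6·3)=-139/891, b=Δ4−h4·(2M4+M5)/6=-311/99
t_q=9/4 → seg 0, τ=9/4; S=-3+2347/396·τ+0·τ²+-1423/3564·τ³=16297/2816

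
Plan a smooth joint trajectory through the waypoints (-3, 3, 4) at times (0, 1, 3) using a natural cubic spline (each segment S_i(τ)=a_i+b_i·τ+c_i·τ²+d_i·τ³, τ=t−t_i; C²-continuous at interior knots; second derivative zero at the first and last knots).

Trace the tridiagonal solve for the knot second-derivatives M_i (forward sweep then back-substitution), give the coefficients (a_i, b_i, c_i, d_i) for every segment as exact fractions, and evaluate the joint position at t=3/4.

  seg 0: a=-3 b=83/12 c=0 d=-11/12
  seg 1: a=3 b=25/6 c=-11/4 d=11/24
S(3/4) = 461/256

Δ: Δ0=6, Δ1=1/2
row 1: diag=6, rhs=-33; c'=1/3, d'=-11/2
back: M1=-11/2
M: M0=0, M1=-11/2, M2=0
seg 0: a=-3, c=M0/2=0, d=(M1−M0)/(6·1)=-11/12, b=Δ0−h0·(2M0+M1)/6=83/12
seg 1: a=3, c=M1/2=-11/4, d=(M2−M1)/(6·2)=11/24, b=Δ1−h1·(2M1+M2)/6=25/6
t_q=3/4 → seg 0, τ=3/4; S=-3+83/12·τ+0·τ²+-11/12·τ³=461/256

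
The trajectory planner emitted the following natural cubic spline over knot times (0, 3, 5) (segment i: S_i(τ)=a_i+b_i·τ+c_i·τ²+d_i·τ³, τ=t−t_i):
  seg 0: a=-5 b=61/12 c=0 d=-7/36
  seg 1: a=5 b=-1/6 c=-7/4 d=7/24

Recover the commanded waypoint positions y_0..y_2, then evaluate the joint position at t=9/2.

y_0=-5 y_1=5 y_2=0
S(9/2) = 115/64

y_0 = S_0(0) = a_0 = -5
y_1 = S_1(0) = a_1 = 5
y_2 = S_1(2) = 0
t_q=9/2 is in segment 1 (τ=3/2); S_1(τ)=115/64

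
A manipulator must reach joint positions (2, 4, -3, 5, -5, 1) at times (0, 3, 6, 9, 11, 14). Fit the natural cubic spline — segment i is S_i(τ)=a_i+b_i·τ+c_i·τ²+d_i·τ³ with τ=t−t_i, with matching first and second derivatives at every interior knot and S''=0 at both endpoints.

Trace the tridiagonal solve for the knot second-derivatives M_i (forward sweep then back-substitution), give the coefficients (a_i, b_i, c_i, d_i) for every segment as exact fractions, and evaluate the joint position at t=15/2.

  seg 0: a=2 b=449/220 c=0 d=-907/5940
  seg 1: a=4 b=-229/110 c=-907/660 d=511/1188
  seg 2: a=-3 b=283/220 c=412/165 d=-4033/5940
  seg 3: a=5 b=-227/110 c=-159/44 d=59/55
  seg 4: a=-5 b=-401/110 c=621/220 d=-69/220
S(15/2) = 361/160

Δ: Δ0=2/3, Δ1=-7/3, Δ2=8/3, Δ3=-5, Δ4=2
row 1: diag=12, rhs=-18; c'=1/4, d'=-3/2
row 2: denom=12−3·1/4=45/4; d'=(30−3·-3/2)/(45/4)=46/15
row 3: denom=10−3·4/15=46/5; d'=(-46−3·46/15)/(46/5)=-6
row 4: denom=10−2·5/23=220/23; d'=(42−2·-6)/(220/23)=621/110
back: M4=621/110
back: M3=-6−5/23·621/110=-159/22
back: M2=46/15−4/15·-159/22=824/165
back: M1=-3/2−1/4·824/165=-907/330
M: M0=0, M1=-907/330, M2=824/165, M3=-159/22, M4=621/110, M5=0
seg 0: a=2, c=M0/2=0, d=(M1−M0)/(6·3)=-907/5940, b=Δ0−h0·(2M0+M1)/6=449/220
seg 1: a=4, c=M1/2=-907/660, d=(M2−M1)/(6·3)=511/1188, b=Δ1−h1·(2M1+M2)/6=-229/110
seg 2: a=-3, c=M2/2=412/165, d=(M3−M2)/(6·3)=-4033/5940, b=Δ2−h2·(2M2+M3)/6=283/220
seg 3: a=5, c=M3/2=-159/44, d=(M4−M3)/(6·2)=59/55, b=Δ3−h3·(2M3+M4)/6=-227/110
seg 4: a=-5, c=M4/2=621/220, d=(M5−M4)/(6·3)=-69/220, b=Δ4−h4·(2M4+M5)/6=-401/110
t_q=15/2 → seg 2, τ=3/2; S=-3+283/220·τ+412/165·τ²+-4033/5940·τ³=361/160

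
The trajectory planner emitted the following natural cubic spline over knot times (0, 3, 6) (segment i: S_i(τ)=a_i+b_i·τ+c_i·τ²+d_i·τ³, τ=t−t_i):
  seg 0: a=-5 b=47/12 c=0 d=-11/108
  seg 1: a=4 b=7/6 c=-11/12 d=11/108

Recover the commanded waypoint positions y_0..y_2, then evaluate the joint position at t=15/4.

y_0=-5 y_1=4 y_2=2
S(15/4) = 1127/256

y_0 = S_0(0) = a_0 = -5
y_1 = S_1(0) = a_1 = 4
y_2 = S_1(3) = 2
t_q=15/4 is in segment 1 (τ=3/4); S_1(τ)=1127/256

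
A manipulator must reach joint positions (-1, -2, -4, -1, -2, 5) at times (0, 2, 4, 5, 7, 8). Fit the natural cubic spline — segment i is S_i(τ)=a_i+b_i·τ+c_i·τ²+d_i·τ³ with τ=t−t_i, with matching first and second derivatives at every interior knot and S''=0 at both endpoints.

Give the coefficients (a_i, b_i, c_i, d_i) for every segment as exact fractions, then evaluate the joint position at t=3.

  seg 0: a=-1 b=81/680 c=0 d=-421/2720
  seg 1: a=-2 b=-591/340 c=-1263/1360 d=353/544
  seg 2: a=-4 b=1587/680 c=252/85 d=-1563/680
  seg 3: a=-1 b=93/68 c=-2673/680 d=1019/680
  seg 4: a=-2 b=1233/340 c=3441/680 d=-1147/680
S(3) = -10929/2720

Δ: Δ0=-1/2, Δ1=-1, Δ2=3, Δ3=-1/2, Δ4=7
row 1: diag=8, rhs=-3; c'=1/4, d'=-3/8
row 2: denom=6−2·1/4=11/2; d'=(24−2·-3/8)/(11/2)=9/2
row 3: denom=6−1·2/11=64/11; d'=(-21−1·9/2)/(64/11)=-561/128
row 4: denom=6−2·11/32=85/16; d'=(45−2·-561/128)/(85/16)=3441/340
back: M4=3441/340
back: M3=-561/128−11/32·3441/340=-2673/340
back: M2=9/2−2/11·-2673/340=504/85
back: M1=-3/8−1/4·504/85=-1263/680
M: M0=0, M1=-1263/680, M2=504/85, M3=-2673/340, M4=3441/340, M5=0
seg 0: a=-1, c=M0/2=0, d=(M1−M0)/(6·2)=-421/2720, b=Δ0−h0·(2M0+M1)/6=81/680
seg 1: a=-2, c=M1/2=-1263/1360, d=(M2−M1)/(6·2)=353/544, b=Δ1−h1·(2M1+M2)/6=-591/340
seg 2: a=-4, c=M2/2=252/85, d=(M3−M2)/(6·1)=-1563/680, b=Δ2−h2·(2M2+M3)/6=1587/680
seg 3: a=-1, c=M3/2=-2673/680, d=(M4−M3)/(6·2)=1019/680, b=Δ3−h3·(2M3+M4)/6=93/68
seg 4: a=-2, c=M4/2=3441/680, d=(M5−M4)/(6·1)=-1147/680, b=Δ4−h4·(2M4+M5)/6=1233/340
t_q=3 → seg 1, τ=1; S=-2+-591/340·τ+-1263/1360·τ²+353/544·τ³=-10929/2720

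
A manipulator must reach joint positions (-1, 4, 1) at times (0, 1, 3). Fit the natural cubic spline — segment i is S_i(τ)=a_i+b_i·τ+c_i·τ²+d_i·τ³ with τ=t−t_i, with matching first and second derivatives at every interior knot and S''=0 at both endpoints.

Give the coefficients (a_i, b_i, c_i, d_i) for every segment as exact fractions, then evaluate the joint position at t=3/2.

  seg 0: a=-1 b=73/12 c=0 d=-13/12
  seg 1: a=4 b=17/6 c=-13/4 d=13/24
S(3/2) = 299/64

Δ: Δ0=5, Δ1=-3/2
row 1: diag=6, rhs=-39; c'=1/3, d'=-13/2
back: M1=-13/2
M: M0=0, M1=-13/2, M2=0
seg 0: a=-1, c=M0/2=0, d=(M1−M0)/(6·1)=-13/12, b=Δ0−h0·(2M0+M1)/6=73/12
seg 1: a=4, c=M1/2=-13/4, d=(M2−M1)/(6·2)=13/24, b=Δ1−h1·(2M1+M2)/6=17/6
t_q=3/2 → seg 1, τ=1/2; S=4+17/6·τ+-13/4·τ²+13/24·τ³=299/64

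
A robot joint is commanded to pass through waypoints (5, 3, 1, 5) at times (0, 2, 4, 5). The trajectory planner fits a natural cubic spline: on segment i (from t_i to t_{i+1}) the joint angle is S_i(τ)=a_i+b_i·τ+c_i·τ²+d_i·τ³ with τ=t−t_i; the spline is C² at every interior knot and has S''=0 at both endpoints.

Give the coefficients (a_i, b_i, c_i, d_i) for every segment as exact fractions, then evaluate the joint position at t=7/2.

  seg 0: a=5 b=-6/11 c=0 d=-5/44
  seg 1: a=3 b=-21/11 c=-15/22 d=25/44
  seg 2: a=1 b=24/11 c=30/11 d=-10/11
S(7/2) = 183/352

Δ: Δ0=-1, Δ1=-1, Δ2=4
row 1: diag=8, rhs=0; c'=1/4, d'=0
row 2: denom=6−2·1/4=11/2; d'=(30−2·0)/(11/2)=60/11
back: M2=60/11
back: M1=0−1/4·60/11=-15/11
M: M0=0, M1=-15/11, M2=60/11, M3=0
seg 0: a=5, c=M0/2=0, d=(M1−M0)/(6·2)=-5/44, b=Δ0−h0·(2M0+M1)/6=-6/11
seg 1: a=3, c=M1/2=-15/22, d=(M2−M1)/(6·2)=25/44, b=Δ1−h1·(2M1+M2)/6=-21/11
seg 2: a=1, c=M2/2=30/11, d=(M3−M2)/(6·1)=-10/11, b=Δ2−h2·(2M2+M3)/6=24/11
t_q=7/2 → seg 1, τ=3/2; S=3+-21/11·τ+-15/22·τ²+25/44·τ³=183/352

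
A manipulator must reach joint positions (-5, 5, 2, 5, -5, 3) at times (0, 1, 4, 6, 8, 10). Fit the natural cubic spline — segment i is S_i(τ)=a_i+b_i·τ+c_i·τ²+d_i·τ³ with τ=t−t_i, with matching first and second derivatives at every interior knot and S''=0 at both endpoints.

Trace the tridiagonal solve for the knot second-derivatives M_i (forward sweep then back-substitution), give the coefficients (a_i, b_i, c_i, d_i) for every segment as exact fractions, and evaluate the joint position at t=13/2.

  seg 0: a=-5 b=23579/2002 c=0 d=-3559/2002
  seg 1: a=5 b=6451/1001 c=-10677/2002 d=173/182
  seg 2: a=2 b=17/154 c=3225/1001 d=-5059/4004
  seg 3: a=5 b=-619/286 c=-8727/2002 d=11777/8008
  seg 4: a=-5 b=-1955/1001 c=17877/4004 d=-5959/8008
S(13/2) = 192953/64064

Δ: Δ0=10, Δ1=-1, Δ2=3/2, Δ3=-5, Δ4=4
row 1: diag=8, rhs=-66; c'=3/8, d'=-33/4
row 2: denom=10−3·3/8=71/8; d'=(15−3·-33/4)/(71/8)=318/71
row 3: denom=8−2·16/71=536/71; d'=(-39−2·318/71)/(536/71)=-3405/536
row 4: denom=8−2·71/268=1001/134; d'=(54−2·-3405/536)/(1001/134)=17877/2002
back: M4=17877/2002
back: M3=-3405/536−71/268·17877/2002=-8727/1001
back: M2=318/71−16/71·-8727/1001=6450/1001
back: M1=-33/4−3/8·6450/1001=-10677/1001
M: M0=0, M1=-10677/1001, M2=6450/1001, M3=-8727/1001, M4=17877/2002, M5=0
seg 0: a=-5, c=M0/2=0, d=(M1−M0)/(6·1)=-3559/2002, b=Δ0−h0·(2M0+M1)/6=23579/2002
seg 1: a=5, c=M1/2=-10677/2002, d=(M2−M1)/(6·3)=173/182, b=Δ1−h1·(2M1+M2)/6=6451/1001
seg 2: a=2, c=M2/2=3225/1001, d=(M3−M2)/(6·2)=-5059/4004, b=Δ2−h2·(2M2+M3)/6=17/154
seg 3: a=5, c=M3/2=-8727/2002, d=(M4−M3)/(6·2)=11777/8008, b=Δ3−h3·(2M3+M4)/6=-619/286
seg 4: a=-5, c=M4/2=17877/4004, d=(M5−M4)/(6·2)=-5959/8008, b=Δ4−h4·(2M4+M5)/6=-1955/1001
t_q=13/2 → seg 3, τ=1/2; S=5+-619/286·τ+-8727/2002·τ²+11777/8008·τ³=192953/64064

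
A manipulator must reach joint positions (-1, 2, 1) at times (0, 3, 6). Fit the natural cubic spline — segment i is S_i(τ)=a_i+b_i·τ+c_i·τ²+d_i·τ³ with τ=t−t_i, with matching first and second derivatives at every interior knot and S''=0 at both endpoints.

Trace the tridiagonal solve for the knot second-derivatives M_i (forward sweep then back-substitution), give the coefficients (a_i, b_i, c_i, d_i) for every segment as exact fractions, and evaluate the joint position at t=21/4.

Δ: Δ0=1, Δ1=-1/3
row 1: diag=12, rhs=-8; c'=1/4, d'=-2/3
back: M1=-2/3
M: M0=0, M1=-2/3, M2=0
seg 0: a=-1, c=M0/2=0, d=(M1−M0)/(6·3)=-1/27, b=Δ0−h0·(2M0+M1)/6=4/3
seg 1: a=2, c=M1/2=-1/3, d=(M2−M1)/(6·3)=1/27, b=Δ1−h1·(2M1+M2)/6=1/3
t_q=21/4 → seg 1, τ=9/4; S=2+1/3·τ+-1/3·τ²+1/27·τ³=95/64

  seg 0: a=-1 b=4/3 c=0 d=-1/27
  seg 1: a=2 b=1/3 c=-1/3 d=1/27
S(21/4) = 95/64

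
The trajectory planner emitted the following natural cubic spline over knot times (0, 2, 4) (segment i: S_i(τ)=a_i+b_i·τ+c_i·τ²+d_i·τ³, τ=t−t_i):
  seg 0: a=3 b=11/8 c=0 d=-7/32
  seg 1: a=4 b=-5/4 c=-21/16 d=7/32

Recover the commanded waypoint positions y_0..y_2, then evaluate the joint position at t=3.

y_0=3 y_1=4 y_2=-2
S(3) = 53/32

y_0 = S_0(0) = a_0 = 3
y_1 = S_1(0) = a_1 = 4
y_2 = S_1(2) = -2
t_q=3 is in segment 1 (τ=1); S_1(τ)=53/32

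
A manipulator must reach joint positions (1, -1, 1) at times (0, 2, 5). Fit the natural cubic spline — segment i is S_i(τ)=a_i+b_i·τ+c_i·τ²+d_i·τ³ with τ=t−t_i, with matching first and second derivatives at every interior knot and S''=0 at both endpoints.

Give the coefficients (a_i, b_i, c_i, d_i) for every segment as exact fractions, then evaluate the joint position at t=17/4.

Δ: Δ0=-1, Δ1=2/3
row 1: diag=10, rhs=10; c'=3/10, d'=1
back: M1=1
M: M0=0, M1=1, M2=0
seg 0: a=1, c=M0/2=0, d=(M1−M0)/(6·2)=1/12, b=Δ0−h0·(2M0+M1)/6=-4/3
seg 1: a=-1, c=M1/2=1/2, d=(M2−M1)/(6·3)=-1/18, b=Δ1−h1·(2M1+M2)/6=-1/3
t_q=17/4 → seg 1, τ=9/4; S=-1+-1/3·τ+1/2·τ²+-1/18·τ³=19/128

  seg 0: a=1 b=-4/3 c=0 d=1/12
  seg 1: a=-1 b=-1/3 c=1/2 d=-1/18
S(17/4) = 19/128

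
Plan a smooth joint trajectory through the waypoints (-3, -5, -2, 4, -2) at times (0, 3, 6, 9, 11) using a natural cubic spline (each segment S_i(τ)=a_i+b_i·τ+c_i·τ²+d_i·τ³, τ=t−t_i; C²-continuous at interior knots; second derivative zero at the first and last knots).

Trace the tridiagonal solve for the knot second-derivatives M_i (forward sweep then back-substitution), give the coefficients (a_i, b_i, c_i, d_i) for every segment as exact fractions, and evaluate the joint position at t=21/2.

  seg 0: a=-3 b=-193/207 c=0 d=55/1863
  seg 1: a=-5 b=-28/207 c=55/207 d=70/1863
  seg 2: a=-2 b=512/207 c=125/207 d=-473/1863
  seg 3: a=4 b=-157/207 c=-116/69 d=58/207
S(21/2) = 7/276

Δ: Δ0=-2/3, Δ1=1, Δ2=2, Δ3=-3
row 1: diag=12, rhs=10; c'=1/4, d'=5/6
row 2: denom=12−3·1/4=45/4; d'=(6−3·5/6)/(45/4)=14/45
row 3: denom=10−3·4/15=46/5; d'=(-30−3·14/45)/(46/5)=-232/69
back: M3=-232/69
back: M2=14/45−4/15·-232/69=250/207
back: M1=5/6−1/4·250/207=110/207
M: M0=0, M1=110/207, M2=250/207, M3=-232/69, M4=0
seg 0: a=-3, c=M0/2=0, d=(M1−M0)/(6·3)=55/1863, b=Δ0−h0·(2M0+M1)/6=-193/207
seg 1: a=-5, c=M1/2=55/207, d=(M2−M1)/(6·3)=70/1863, b=Δ1−h1·(2M1+M2)/6=-28/207
seg 2: a=-2, c=M2/2=125/207, d=(M3−M2)/(6·3)=-473/1863, b=Δ2−h2·(2M2+M3)/6=512/207
seg 3: a=4, c=M3/2=-116/69, d=(M4−M3)/(6·2)=58/207, b=Δ3−h3·(2M3+M4)/6=-157/207
t_q=21/2 → seg 3, τ=3/2; S=4+-157/207·τ+-116/69·τ²+58/207·τ³=7/276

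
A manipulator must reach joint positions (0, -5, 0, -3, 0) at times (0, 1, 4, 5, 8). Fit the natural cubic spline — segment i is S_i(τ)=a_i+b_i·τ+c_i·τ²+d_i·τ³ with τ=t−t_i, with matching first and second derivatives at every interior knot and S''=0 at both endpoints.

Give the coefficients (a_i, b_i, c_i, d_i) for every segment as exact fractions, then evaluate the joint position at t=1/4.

Δ: Δ0=-5, Δ1=5/3, Δ2=-3, Δ3=1
row 1: diag=8, rhs=40; c'=3/8, d'=5
row 2: denom=8−3·3/8=55/8; d'=(-28−3·5)/(55/8)=-344/55
row 3: denom=8−1·8/55=432/55; d'=(24−1·-344/55)/(432/55)=104/27
back: M3=104/27
back: M2=-344/55−8/55·104/27=-184/27
back: M1=5−3/8·-184/27=68/9
M: M0=0, M1=68/9, M2=-184/27, M3=104/27, M4=0
seg 0: a=0, c=M0/2=0, d=(M1−M0)/(6·1)=34/27, b=Δ0−h0·(2M0+M1)/6=-169/27
seg 1: a=-5, c=M1/2=34/9, d=(M2−M1)/(6·3)=-194/243, b=Δ1−h1·(2M1+M2)/6=-67/27
seg 2: a=0, c=M2/2=-92/27, d=(M3−M2)/(6·1)=16/9, b=Δ2−h2·(2M2+M3)/6=-37/27
seg 3: a=-3, c=M3/2=52/27, d=(M4−M3)/(6·3)=-52/243, b=Δ3−h3·(2M3+M4)/6=-77/27
t_q=1/4 → seg 0, τ=1/4; S=0+-169/27·τ+0·τ²+34/27·τ³=-445/288

  seg 0: a=0 b=-169/27 c=0 d=34/27
  seg 1: a=-5 b=-67/27 c=34/9 d=-194/243
  seg 2: a=0 b=-37/27 c=-92/27 d=16/9
  seg 3: a=-3 b=-77/27 c=52/27 d=-52/243
S(1/4) = -445/288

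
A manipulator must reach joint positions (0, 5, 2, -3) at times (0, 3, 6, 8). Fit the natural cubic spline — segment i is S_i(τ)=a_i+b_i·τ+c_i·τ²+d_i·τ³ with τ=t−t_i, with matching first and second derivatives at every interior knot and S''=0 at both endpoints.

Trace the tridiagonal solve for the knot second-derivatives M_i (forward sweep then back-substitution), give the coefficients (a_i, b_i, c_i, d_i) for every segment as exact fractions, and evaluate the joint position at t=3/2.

  seg 0: a=0 b=503/222 c=0 d=-133/1998
  seg 1: a=5 b=52/111 c=-133/222 d=73/1998
  seg 2: a=2 b=-475/222 c=-10/37 d=5/111
S(3/2) = 1879/592

Δ: Δ0=5/3, Δ1=-1, Δ2=-5/2
row 1: diag=12, rhs=-16; c'=1/4, d'=-4/3
row 2: denom=10−3·1/4=37/4; d'=(-9−3·-4/3)/(37/4)=-20/37
back: M2=-20/37
back: M1=-4/3−1/4·-20/37=-133/111
M: M0=0, M1=-133/111, M2=-20/37, M3=0
seg 0: a=0, c=M0/2=0, d=(M1−M0)/(6·3)=-133/1998, b=Δ0−h0·(2M0+M1)/6=503/222
seg 1: a=5, c=M1/2=-133/222, d=(M2−M1)/(6·3)=73/1998, b=Δ1−h1·(2M1+M2)/6=52/111
seg 2: a=2, c=M2/2=-10/37, d=(M3−M2)/(6·2)=5/111, b=Δ2−h2·(2M2+M3)/6=-475/222
t_q=3/2 → seg 0, τ=3/2; S=0+503/222·τ+0·τ²+-133/1998·τ³=1879/592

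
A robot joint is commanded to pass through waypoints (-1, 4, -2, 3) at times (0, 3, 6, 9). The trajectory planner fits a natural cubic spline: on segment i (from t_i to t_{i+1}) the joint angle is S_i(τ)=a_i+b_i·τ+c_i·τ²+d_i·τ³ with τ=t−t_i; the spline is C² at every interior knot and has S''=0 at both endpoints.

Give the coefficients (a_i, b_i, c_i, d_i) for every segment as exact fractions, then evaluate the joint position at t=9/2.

  seg 0: a=-1 b=26/9 c=0 d=-11/81
  seg 1: a=4 b=-7/9 c=-11/9 d=22/81
  seg 2: a=-2 b=-7/9 c=11/9 d=-11/81
S(9/2) = 1

Δ: Δ0=5/3, Δ1=-2, Δ2=5/3
row 1: diag=12, rhs=-22; c'=1/4, d'=-11/6
row 2: denom=12−3·1/4=45/4; d'=(22−3·-11/6)/(45/4)=22/9
back: M2=22/9
back: M1=-11/6−1/4·22/9=-22/9
M: M0=0, M1=-22/9, M2=22/9, M3=0
seg 0: a=-1, c=M0/2=0, d=(M1−M0)/(6·3)=-11/81, b=Δ0−h0·(2M0+M1)/6=26/9
seg 1: a=4, c=M1/2=-11/9, d=(M2−M1)/(6·3)=22/81, b=Δ1−h1·(2M1+M2)/6=-7/9
seg 2: a=-2, c=M2/2=11/9, d=(M3−M2)/(6·3)=-11/81, b=Δ2−h2·(2M2+M3)/6=-7/9
t_q=9/2 → seg 1, τ=3/2; S=4+-7/9·τ+-11/9·τ²+22/81·τ³=1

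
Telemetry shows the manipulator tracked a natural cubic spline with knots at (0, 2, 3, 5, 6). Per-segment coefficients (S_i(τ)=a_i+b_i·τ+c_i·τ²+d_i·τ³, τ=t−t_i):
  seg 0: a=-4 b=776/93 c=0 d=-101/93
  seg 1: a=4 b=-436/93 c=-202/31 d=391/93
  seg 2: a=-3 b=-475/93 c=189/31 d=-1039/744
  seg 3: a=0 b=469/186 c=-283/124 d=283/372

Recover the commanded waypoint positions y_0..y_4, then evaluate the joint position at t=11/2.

y_0 = S_0(0) = a_0 = -4
y_1 = S_1(0) = a_1 = 4
y_2 = S_2(0) = a_2 = -3
y_3 = S_3(0) = a_3 = 0
y_4 = S_3(1) = 1
t_q=11/2 is in segment 3 (τ=1/2); S_3(τ)=779/992

y_0=-4 y_1=4 y_2=-3 y_3=0 y_4=1
S(11/2) = 779/992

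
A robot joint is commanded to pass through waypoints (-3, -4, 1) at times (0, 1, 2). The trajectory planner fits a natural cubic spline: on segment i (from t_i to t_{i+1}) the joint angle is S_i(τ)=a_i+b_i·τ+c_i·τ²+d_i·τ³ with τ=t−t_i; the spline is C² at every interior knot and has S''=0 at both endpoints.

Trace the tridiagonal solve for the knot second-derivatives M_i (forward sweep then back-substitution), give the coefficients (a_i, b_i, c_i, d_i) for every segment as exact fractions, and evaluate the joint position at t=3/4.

Δ: Δ0=-1, Δ1=5
row 1: diag=4, rhs=36; c'=1/4, d'=9
back: M1=9
M: M0=0, M1=9, M2=0
seg 0: a=-3, c=M0/2=0, d=(M1−M0)/(6·1)=3/2, b=Δ0−h0·(2M0+M1)/6=-5/2
seg 1: a=-4, c=M1/2=9/2, d=(M2−M1)/(6·1)=-3/2, b=Δ1−h1·(2M1+M2)/6=2
t_q=3/4 → seg 0, τ=3/4; S=-3+-5/2·τ+0·τ²+3/2·τ³=-543/128

  seg 0: a=-3 b=-5/2 c=0 d=3/2
  seg 1: a=-4 b=2 c=9/2 d=-3/2
S(3/4) = -543/128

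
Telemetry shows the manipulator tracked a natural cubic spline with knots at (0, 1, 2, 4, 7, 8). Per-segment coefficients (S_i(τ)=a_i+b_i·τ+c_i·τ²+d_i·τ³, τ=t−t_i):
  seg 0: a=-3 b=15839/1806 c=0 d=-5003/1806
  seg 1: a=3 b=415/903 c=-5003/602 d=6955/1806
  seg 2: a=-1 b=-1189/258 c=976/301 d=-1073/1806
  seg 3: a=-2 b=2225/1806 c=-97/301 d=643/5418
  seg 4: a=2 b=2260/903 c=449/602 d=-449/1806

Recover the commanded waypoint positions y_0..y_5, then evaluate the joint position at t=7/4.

y_0 = S_0(0) = a_0 = -3
y_1 = S_1(0) = a_1 = 3
y_2 = S_2(0) = a_2 = -1
y_3 = S_3(0) = a_3 = -2
y_4 = S_4(0) = a_4 = 2
y_5 = S_4(1) = 5
t_q=7/4 is in segment 1 (τ=3/4); S_1(τ)=11351/38528

y_0=-3 y_1=3 y_2=-1 y_3=-2 y_4=2 y_5=5
S(7/4) = 11351/38528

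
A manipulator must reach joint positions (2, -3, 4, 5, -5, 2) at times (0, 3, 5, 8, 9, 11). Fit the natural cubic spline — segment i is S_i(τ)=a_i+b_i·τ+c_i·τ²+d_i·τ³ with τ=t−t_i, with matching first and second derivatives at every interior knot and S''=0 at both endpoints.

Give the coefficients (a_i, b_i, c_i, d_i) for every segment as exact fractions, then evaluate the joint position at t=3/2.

Δ: Δ0=-5/3, Δ1=7/2, Δ2=1/3, Δ3=-10, Δ4=7/2
row 1: diag=10, rhs=31; c'=1/5, d'=31/10
row 2: denom=10−2·1/5=48/5; d'=(-19−2·31/10)/(48/5)=-21/8
row 3: denom=8−3·5/16=113/16; d'=(-62−3·-21/8)/(113/16)=-866/113
row 4: denom=6−1·16/113=662/113; d'=(81−1·-866/113)/(662/113)=10019/662
back: M4=10019/662
back: M3=-866/113−16/113·10019/662=-3246/331
back: M2=-21/8−5/16·-3246/331=291/662
back: M1=31/10−1/5·291/662=997/331
M: M0=0, M1=997/331, M2=291/662, M3=-3246/331, M4=10019/662, M5=0
seg 0: a=2, c=M0/2=0, d=(M1−M0)/(6·3)=997/5958, b=Δ0−h0·(2M0+M1)/6=-6301/1986
seg 1: a=-3, c=M1/2=997/662, d=(M2−M1)/(6·2)=-1703/7944, b=Δ1−h1·(2M1+M2)/6=1336/993
seg 2: a=4, c=M2/2=291/1324, d=(M3−M2)/(6·3)=-2261/3972, b=Δ2−h2·(2M2+M3)/6=9527/1986
seg 3: a=5, c=M3/2=-1623/331, d=(M4−M3)/(6·1)=16511/3972, b=Δ3−h3·(2M3+M4)/6=-36755/3972
seg 4: a=-5, c=M4/2=10019/1324, d=(M5−M4)/(6·2)=-10019/7944, b=Δ4−h4·(2M4+M5)/6=-13087/1986
t_q=3/2 → seg 0, τ=3/2; S=2+-6301/1986·τ+0·τ²+997/5958·τ³=-11621/5296

  seg 0: a=2 b=-6301/1986 c=0 d=997/5958
  seg 1: a=-3 b=1336/993 c=997/662 d=-1703/7944
  seg 2: a=4 b=9527/1986 c=291/1324 d=-2261/3972
  seg 3: a=5 b=-36755/3972 c=-1623/331 d=16511/3972
  seg 4: a=-5 b=-13087/1986 c=10019/1324 d=-10019/7944
S(3/2) = -11621/5296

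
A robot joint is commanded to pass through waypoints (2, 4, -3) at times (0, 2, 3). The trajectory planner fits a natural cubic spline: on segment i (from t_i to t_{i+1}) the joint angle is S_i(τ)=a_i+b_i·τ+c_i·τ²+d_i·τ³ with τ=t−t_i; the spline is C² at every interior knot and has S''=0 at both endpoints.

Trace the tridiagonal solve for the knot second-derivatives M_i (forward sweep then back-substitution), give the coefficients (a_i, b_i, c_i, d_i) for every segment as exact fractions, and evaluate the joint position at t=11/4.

Δ: Δ0=1, Δ1=-7
row 1: diag=6, rhs=-48; c'=1/6, d'=-8
back: M1=-8
M: M0=0, M1=-8, M2=0
seg 0: a=2, c=M0/2=0, d=(M1−M0)/(6·2)=-2/3, b=Δ0−h0·(2M0+M1)/6=11/3
seg 1: a=4, c=M1/2=-4, d=(M2−M1)/(6·1)=4/3, b=Δ1−h1·(2M1+M2)/6=-13/3
t_q=11/4 → seg 1, τ=3/4; S=4+-13/3·τ+-4·τ²+4/3·τ³=-15/16

  seg 0: a=2 b=11/3 c=0 d=-2/3
  seg 1: a=4 b=-13/3 c=-4 d=4/3
S(11/4) = -15/16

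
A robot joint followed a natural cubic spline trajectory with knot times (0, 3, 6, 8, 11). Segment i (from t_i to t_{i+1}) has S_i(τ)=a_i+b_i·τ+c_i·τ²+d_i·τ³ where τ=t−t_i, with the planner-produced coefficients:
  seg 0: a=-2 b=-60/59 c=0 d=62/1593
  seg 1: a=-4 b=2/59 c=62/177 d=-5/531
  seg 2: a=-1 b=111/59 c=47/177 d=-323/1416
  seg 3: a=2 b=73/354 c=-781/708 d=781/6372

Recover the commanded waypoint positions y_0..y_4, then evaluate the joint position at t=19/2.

y_0 = S_0(0) = a_0 = -2
y_1 = S_1(0) = a_1 = -4
y_2 = S_2(0) = a_2 = -1
y_3 = S_3(0) = a_3 = 2
y_4 = S_3(3) = -4
t_q=19/2 is in segment 3 (τ=3/2); S_3(τ)=455/1888

y_0=-2 y_1=-4 y_2=-1 y_3=2 y_4=-4
S(19/2) = 455/1888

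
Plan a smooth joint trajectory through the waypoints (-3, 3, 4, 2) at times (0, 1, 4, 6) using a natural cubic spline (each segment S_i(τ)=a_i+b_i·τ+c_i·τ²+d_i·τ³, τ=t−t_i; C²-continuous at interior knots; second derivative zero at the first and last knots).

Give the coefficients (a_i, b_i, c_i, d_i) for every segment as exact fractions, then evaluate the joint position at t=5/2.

Δ: Δ0=6, Δ1=1/3, Δ2=-1
row 1: diag=8, rhs=-34; c'=3/8, d'=-17/4
row 2: denom=10−3·3/8=71/8; d'=(-8−3·-17/4)/(71/8)=38/71
back: M2=38/71
back: M1=-17/4−3/8·38/71=-316/71
M: M0=0, M1=-316/71, M2=38/71, M3=0
seg 0: a=-3, c=M0/2=0, d=(M1−M0)/(6·1)=-158/213, b=Δ0−h0·(2M0+M1)/6=1436/213
seg 1: a=3, c=M1/2=-158/71, d=(M2−M1)/(6·3)=59/213, b=Δ1−h1·(2M1+M2)/6=962/213
seg 2: a=4, c=M2/2=19/71, d=(M3−M2)/(6·2)=-19/426, b=Δ2−h2·(2M2+M3)/6=-289/213
t_q=5/2 → seg 1, τ=3/2; S=3+962/213·τ+-158/71·τ²+59/213·τ³=3239/568

  seg 0: a=-3 b=1436/213 c=0 d=-158/213
  seg 1: a=3 b=962/213 c=-158/71 d=59/213
  seg 2: a=4 b=-289/213 c=19/71 d=-19/426
S(5/2) = 3239/568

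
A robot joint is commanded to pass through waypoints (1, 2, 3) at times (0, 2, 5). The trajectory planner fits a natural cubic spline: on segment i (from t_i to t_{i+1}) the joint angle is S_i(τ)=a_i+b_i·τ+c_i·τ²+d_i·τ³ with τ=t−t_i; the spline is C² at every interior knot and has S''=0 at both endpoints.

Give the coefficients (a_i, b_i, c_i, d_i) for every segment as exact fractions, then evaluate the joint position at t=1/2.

  seg 0: a=1 b=8/15 c=0 d=-1/120
  seg 1: a=2 b=13/30 c=-1/20 d=1/180
S(1/2) = 81/64

Δ: Δ0=1/2, Δ1=1/3
row 1: diag=10, rhs=-1; c'=3/10, d'=-1/10
back: M1=-1/10
M: M0=0, M1=-1/10, M2=0
seg 0: a=1, c=M0/2=0, d=(M1−M0)/(6·2)=-1/120, b=Δ0−h0·(2M0+M1)/6=8/15
seg 1: a=2, c=M1/2=-1/20, d=(M2−M1)/(6·3)=1/180, b=Δ1−h1·(2M1+M2)/6=13/30
t_q=1/2 → seg 0, τ=1/2; S=1+8/15·τ+0·τ²+-1/120·τ³=81/64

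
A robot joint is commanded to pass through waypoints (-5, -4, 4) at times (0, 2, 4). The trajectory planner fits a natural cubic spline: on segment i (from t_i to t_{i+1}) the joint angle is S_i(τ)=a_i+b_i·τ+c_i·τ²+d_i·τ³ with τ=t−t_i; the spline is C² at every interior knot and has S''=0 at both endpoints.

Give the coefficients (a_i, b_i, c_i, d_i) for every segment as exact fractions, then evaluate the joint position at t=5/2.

Δ: Δ0=1/2, Δ1=4
row 1: diag=8, rhs=21; c'=1/4, d'=21/8
back: M1=21/8
M: M0=0, M1=21/8, M2=0
seg 0: a=-5, c=M0/2=0, d=(M1−M0)/(6·2)=7/32, b=Δ0−h0·(2M0+M1)/6=-3/8
seg 1: a=-4, c=M1/2=21/16, d=(M2−M1)/(6·2)=-7/32, b=Δ1−h1·(2M1+M2)/6=9/4
t_q=5/2 → seg 1, τ=1/2; S=-4+9/4·τ+21/16·τ²+-7/32·τ³=-659/256

  seg 0: a=-5 b=-3/8 c=0 d=7/32
  seg 1: a=-4 b=9/4 c=21/16 d=-7/32
S(5/2) = -659/256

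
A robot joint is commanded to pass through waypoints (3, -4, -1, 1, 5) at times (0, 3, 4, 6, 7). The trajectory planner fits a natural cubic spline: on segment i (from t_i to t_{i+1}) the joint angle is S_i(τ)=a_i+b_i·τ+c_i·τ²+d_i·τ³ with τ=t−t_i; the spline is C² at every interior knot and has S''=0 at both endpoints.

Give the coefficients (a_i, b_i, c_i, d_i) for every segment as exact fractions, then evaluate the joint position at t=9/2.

Δ: Δ0=-7/3, Δ1=3, Δ2=1, Δ3=4
row 1: diag=8, rhs=32; c'=1/8, d'=4
row 2: denom=6−1·1/8=47/8; d'=(-12−1·4)/(47/8)=-128/47
row 3: denom=6−2·16/47=250/47; d'=(18−2·-128/47)/(250/47)=551/125
back: M3=551/125
back: M2=-128/47−16/47·551/125=-528/125
back: M1=4−1/8·-528/125=566/125
M: M0=0, M1=566/125, M2=-528/125, M3=551/125, M4=0
seg 0: a=3, c=M0/2=0, d=(M1−M0)/(6·3)=283/1125, b=Δ0−h0·(2M0+M1)/6=-1724/375
seg 1: a=-4, c=M1/2=283/125, d=(M2−M1)/(6·1)=-547/375, b=Δ1−h1·(2M1+M2)/6=823/375
seg 2: a=-1, c=M2/2=-264/125, d=(M3−M2)/(6·2)=1079/1500, b=Δ2−h2·(2M2+M3)/6=176/75
seg 3: a=1, c=M3/2=551/250, d=(M4−M3)/(6·1)=-551/750, b=Δ3−h3·(2M3+M4)/6=949/375
t_q=9/2 → seg 2, τ=1/2; S=-1+176/75·τ+-264/125·τ²+1079/1500·τ³=-1059/4000

  seg 0: a=3 b=-1724/375 c=0 d=283/1125
  seg 1: a=-4 b=823/375 c=283/125 d=-547/375
  seg 2: a=-1 b=176/75 c=-264/125 d=1079/1500
  seg 3: a=1 b=949/375 c=551/250 d=-551/750
S(9/2) = -1059/4000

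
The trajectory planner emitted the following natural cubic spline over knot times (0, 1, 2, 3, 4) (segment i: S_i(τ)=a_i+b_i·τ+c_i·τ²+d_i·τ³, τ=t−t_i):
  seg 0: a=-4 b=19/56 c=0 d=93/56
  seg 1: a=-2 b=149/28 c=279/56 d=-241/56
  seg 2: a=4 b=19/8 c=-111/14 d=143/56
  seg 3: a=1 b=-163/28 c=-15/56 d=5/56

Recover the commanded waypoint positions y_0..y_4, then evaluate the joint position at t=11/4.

y_0 = S_0(0) = a_0 = -4
y_1 = S_1(0) = a_1 = -2
y_2 = S_2(0) = a_2 = 4
y_3 = S_3(0) = a_3 = 1
y_4 = S_3(1) = -5
t_q=11/4 is in segment 2 (τ=3/4); S_2(τ)=8597/3584

y_0=-4 y_1=-2 y_2=4 y_3=1 y_4=-5
S(11/4) = 8597/3584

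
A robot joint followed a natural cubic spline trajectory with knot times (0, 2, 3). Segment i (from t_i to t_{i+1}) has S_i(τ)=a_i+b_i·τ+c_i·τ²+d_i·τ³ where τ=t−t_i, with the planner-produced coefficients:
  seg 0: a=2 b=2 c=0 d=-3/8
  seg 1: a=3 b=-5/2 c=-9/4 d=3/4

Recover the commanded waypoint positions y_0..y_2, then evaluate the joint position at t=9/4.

y_0 = S_0(0) = a_0 = 2
y_1 = S_1(0) = a_1 = 3
y_2 = S_1(1) = -1
t_q=9/4 is in segment 1 (τ=1/4); S_1(τ)=575/256

y_0=2 y_1=3 y_2=-1
S(9/4) = 575/256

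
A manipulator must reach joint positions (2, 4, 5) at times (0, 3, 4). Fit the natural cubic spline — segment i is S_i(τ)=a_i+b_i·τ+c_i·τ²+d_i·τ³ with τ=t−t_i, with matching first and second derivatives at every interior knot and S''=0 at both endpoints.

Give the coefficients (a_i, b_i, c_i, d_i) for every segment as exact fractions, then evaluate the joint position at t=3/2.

  seg 0: a=2 b=13/24 c=0 d=1/72
  seg 1: a=4 b=11/12 c=1/8 d=-1/24
S(3/2) = 183/64

Δ: Δ0=2/3, Δ1=1
row 1: diag=8, rhs=2; c'=1/8, d'=1/4
back: M1=1/4
M: M0=0, M1=1/4, M2=0
seg 0: a=2, c=M0/2=0, d=(M1−M0)/(6·3)=1/72, b=Δ0−h0·(2M0+M1)/6=13/24
seg 1: a=4, c=M1/2=1/8, d=(M2−M1)/(6·1)=-1/24, b=Δ1−h1·(2M1+M2)/6=11/12
t_q=3/2 → seg 0, τ=3/2; S=2+13/24·τ+0·τ²+1/72·τ³=183/64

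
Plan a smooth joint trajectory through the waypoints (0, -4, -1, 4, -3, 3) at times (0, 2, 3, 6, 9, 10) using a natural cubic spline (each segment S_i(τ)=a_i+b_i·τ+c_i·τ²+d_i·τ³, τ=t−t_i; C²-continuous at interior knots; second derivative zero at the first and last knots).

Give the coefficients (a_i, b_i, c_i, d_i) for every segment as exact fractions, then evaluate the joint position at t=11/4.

  seg 0: a=0 b=-13444/3657 c=0 d=3065/7314
  seg 1: a=-4 b=4946/3657 c=3065/1219 d=-3170/3657
  seg 2: a=-1 b=13826/3657 c=-105/1219 d=-754/3657
  seg 3: a=4 b=-8422/3657 c=-2367/1219 d=7064/10971
  seg 4: a=-3 b=12548/3657 c=4697/1219 d=-4697/3657
S(11/4) = -75559/39008

Δ: Δ0=-2, Δ1=3, Δ2=5/3, Δ3=-7/3, Δ4=6
row 1: diag=6, rhs=30; c'=1/6, d'=5
row 2: denom=8−1·1/6=47/6; d'=(-8−1·5)/(47/6)=-78/47
row 3: denom=12−3·18/47=510/47; d'=(-24−3·-78/47)/(510/47)=-149/85
row 4: denom=8−3·47/170=1219/170; d'=(50−3·-149/85)/(1219/170)=9394/1219
back: M4=9394/1219
back: M3=-149/85−47/170·9394/1219=-4734/1219
back: M2=-78/47−18/47·-4734/1219=-210/1219
back: M1=5−1/6·-210/1219=6130/1219
M: M0=0, M1=6130/1219, M2=-210/1219, M3=-4734/1219, M4=9394/1219, M5=0
seg 0: a=0, c=M0/2=0, d=(M1−M0)/(6·2)=3065/7314, b=Δ0−h0·(2M0+M1)/6=-13444/3657
seg 1: a=-4, c=M1/2=3065/1219, d=(M2−M1)/(6·1)=-3170/3657, b=Δ1−h1·(2M1+M2)/6=4946/3657
seg 2: a=-1, c=M2/2=-105/1219, d=(M3−M2)/(6·3)=-754/3657, b=Δ2−h2·(2M2+M3)/6=13826/3657
seg 3: a=4, c=M3/2=-2367/1219, d=(M4−M3)/(6·3)=7064/10971, b=Δ3−h3·(2M3+M4)/6=-8422/3657
seg 4: a=-3, c=M4/2=4697/1219, d=(M5−M4)/(6·1)=-4697/3657, b=Δ4−h4·(2M4+M5)/6=12548/3657
t_q=11/4 → seg 1, τ=3/4; S=-4+4946/3657·τ+3065/1219·τ²+-3170/3657·τ³=-75559/39008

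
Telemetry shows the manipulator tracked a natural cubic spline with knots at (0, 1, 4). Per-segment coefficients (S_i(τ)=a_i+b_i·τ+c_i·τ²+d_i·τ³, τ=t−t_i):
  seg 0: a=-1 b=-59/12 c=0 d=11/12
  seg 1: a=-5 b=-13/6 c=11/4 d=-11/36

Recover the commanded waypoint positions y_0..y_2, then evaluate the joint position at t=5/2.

y_0 = S_0(0) = a_0 = -1
y_1 = S_1(0) = a_1 = -5
y_2 = S_1(3) = 5
t_q=5/2 is in segment 1 (τ=3/2); S_1(τ)=-99/32

y_0=-1 y_1=-5 y_2=5
S(5/2) = -99/32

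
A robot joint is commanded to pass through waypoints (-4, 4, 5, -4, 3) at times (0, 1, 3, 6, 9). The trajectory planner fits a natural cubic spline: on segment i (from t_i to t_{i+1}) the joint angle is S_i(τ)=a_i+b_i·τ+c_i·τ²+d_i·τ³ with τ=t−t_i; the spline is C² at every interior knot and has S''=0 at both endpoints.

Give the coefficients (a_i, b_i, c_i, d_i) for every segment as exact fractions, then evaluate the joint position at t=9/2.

  seg 0: a=-4 b=11321/1236 c=0 d=-1433/1236
  seg 1: a=4 b=3511/618 c=-1433/412 d=1097/2472
  seg 2: a=5 b=-898/309 c=-84/103 d=727/2781
  seg 3: a=-4 b=-229/309 c=475/309 d=-475/2781
S(9/2) = -257/824

Δ: Δ0=8, Δ1=1/2, Δ2=-3, Δ3=7/3
row 1: diag=6, rhs=-45; c'=1/3, d'=-15/2
row 2: denom=10−2·1/3=28/3; d'=(-21−2·-15/2)/(28/3)=-9/14
row 3: denom=12−3·9/28=309/28; d'=(32−3·-9/14)/(309/28)=950/309
back: M3=950/309
back: M2=-9/14−9/28·950/309=-168/103
back: M1=-15/2−1/3·-168/103=-1433/206
M: M0=0, M1=-1433/206, M2=-168/103, M3=950/309, M4=0
seg 0: a=-4, c=M0/2=0, d=(M1−M0)/(6·1)=-1433/1236, b=Δ0−h0·(2M0+M1)/6=11321/1236
seg 1: a=4, c=M1/2=-1433/412, d=(M2−M1)/(6·2)=1097/2472, b=Δ1−h1·(2M1+M2)/6=3511/618
seg 2: a=5, c=M2/2=-84/103, d=(M3−M2)/(6·3)=727/2781, b=Δ2−h2·(2M2+M3)/6=-898/309
seg 3: a=-4, c=M3/2=475/309, d=(M4−M3)/(6·3)=-475/2781, b=Δ3−h3·(2M3+M4)/6=-229/309
t_q=9/2 → seg 2, τ=3/2; S=5+-898/309·τ+-84/103·τ²+727/2781·τ³=-257/824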